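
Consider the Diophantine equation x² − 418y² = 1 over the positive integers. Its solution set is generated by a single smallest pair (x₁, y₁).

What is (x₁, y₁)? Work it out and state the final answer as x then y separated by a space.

d=418: √d = [20; 2,4,20,4,2,40] (ℓ=6, even), read p_5/q_5
i=0: a=20 ⇒ p=20, q=1
i=1: a=2 ⇒ p=41, q=2
i=2: a=4 ⇒ p=184, q=9
i=3: a=20 ⇒ p=3721, q=182
i=4: a=4 ⇒ p=15068, q=737
i=5: a=2 ⇒ p=33857, q=1656
(x₁, y₁) = (33857, 1656);  33857² − 418·1656² = 1 ✓

33857 1656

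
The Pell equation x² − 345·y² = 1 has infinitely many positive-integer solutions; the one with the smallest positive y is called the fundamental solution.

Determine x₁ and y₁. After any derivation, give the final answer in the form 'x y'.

√345 = [18; 1,1,2,1,6,1,2,1,1,36, …], period ℓ=10 (even) → k=9
i=0: a=18 ⇒ p=18, q=1
i=1: a=1 ⇒ p=19, q=1
…
i=3: a=2 ⇒ p=93, q=5
…
i=7: a=2 ⇒ p=2879, q=155
i=8: a=1 ⇒ p=3882, q=209
i=9: a=1 ⇒ p=6761, q=364
fundamental: x₁=6761, y₁=364  (since 45711121 − 345·132496 = 1)

6761 364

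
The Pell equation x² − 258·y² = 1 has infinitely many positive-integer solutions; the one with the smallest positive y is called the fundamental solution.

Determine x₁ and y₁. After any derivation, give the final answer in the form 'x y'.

257 16

√258 = [16; 16,32, …], period ℓ=2 (even) → k=1
a_0=16:  p_0=16·1+0=16,  q_0=16·0+1=1
a_1=16:  p_1=16·16+1=257,  q_1=16·1+0=16
fundamental: x₁=257, y₁=16  (since 66049 − 258·256 = 1)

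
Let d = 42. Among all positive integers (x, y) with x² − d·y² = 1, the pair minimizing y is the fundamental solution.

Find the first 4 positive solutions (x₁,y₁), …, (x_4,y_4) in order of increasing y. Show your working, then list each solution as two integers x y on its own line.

13 2
337 52
8749 1350
227137 35048

d=42: √d = [6; 2,12] (ℓ=2, even), read p_1/q_1
i=0: a=6 ⇒ p=6, q=1
i=1: a=2 ⇒ p=13, q=2
→ (13, 2).  Check: 13²=169, 42·2²=168, difference 1.
(x_2, y_2) = (13·13 + 42·2·2, 13·2 + 2·13) = (337, 52)
(x_3, y_3) = (13·337 + 42·2·52, 13·52 + 2·337) = (8749, 1350)
(x_4, y_4) = (13·8749 + 42·2·1350, 13·1350 + 2·8749) = (227137, 35048)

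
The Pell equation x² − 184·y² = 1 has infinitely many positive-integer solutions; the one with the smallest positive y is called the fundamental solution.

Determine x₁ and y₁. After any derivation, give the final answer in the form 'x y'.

[13; 1,1,3,2,1,2,1,2,3,1,1,26] for √184; ℓ=12 ⇒ convergent index 11
i=0: a=13 ⇒ p=13, q=1
i=1: a=1 ⇒ p=14, q=1
i=2: a=1 ⇒ p=27, q=2
i=3: a=3 ⇒ p=95, q=7
i=4: a=2 ⇒ p=217, q=16
i=5: a=1 ⇒ p=312, q=23
…
i=7: a=1 ⇒ p=1153, q=85
i=8: a=2 ⇒ p=3147, q=232
i=9: a=3 ⇒ p=10594, q=781
i=10: a=1 ⇒ p=13741, q=1013
i=11: a=1 ⇒ p=24335, q=1794
→ (24335, 1794).  Check: 24335²=592192225, 184·1794²=592192224, difference 1.

24335 1794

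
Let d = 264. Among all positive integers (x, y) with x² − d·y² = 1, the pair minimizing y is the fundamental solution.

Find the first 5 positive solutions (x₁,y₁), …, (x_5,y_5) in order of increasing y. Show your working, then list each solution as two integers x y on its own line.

65 4
8449 520
1098305 67596
142771201 8786960
18559157825 1142237204

√264 → a₀=16, period (4,32); ℓ=2 even so k=1
i=0: a=16 ⇒ p=16, q=1
i=1: a=4 ⇒ p=65, q=4
fundamental: x₁=65, y₁=4  (since 4225 − 264·16 = 1)
(x_2, y_2) = (65·65 + 264·4·4, 65·4 + 4·65) = (8449, 520)
(x_3, y_3) = (65·8449 + 264·4·520, 65·520 + 4·8449) = (1098305, 67596)
(x_4, y_4) = (65·1098305 + 264·4·67596, 65·67596 + 4·1098305) = (142771201, 8786960)
(x_5, y_5) = (65·142771201 + 264·4·8786960, 65·8786960 + 4·142771201) = (18559157825, 1142237204)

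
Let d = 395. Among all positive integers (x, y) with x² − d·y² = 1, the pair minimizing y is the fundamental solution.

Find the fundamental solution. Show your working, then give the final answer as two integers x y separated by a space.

d=395: √d = [19; 1,6,1,38] (ℓ=4, even), read p_3/q_3
i=0: a=19 ⇒ p=19, q=1
i=1: a=1 ⇒ p=20, q=1
i=2: a=6 ⇒ p=139, q=7
i=3: a=1 ⇒ p=159, q=8
fundamental: x₁=159, y₁=8  (since 25281 − 395·64 = 1)

159 8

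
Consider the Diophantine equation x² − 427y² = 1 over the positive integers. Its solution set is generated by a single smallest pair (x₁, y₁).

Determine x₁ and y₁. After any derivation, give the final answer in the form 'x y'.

d=427: √d = [20; 1,1,1,40] (ℓ=4, even), read p_3/q_3
step 0: (20, 1)  from 20·(1,0) + (0,1)
…
step 2: (41, 2)  from 1·(21,1) + (20,1)
step 3: (62, 3)  from 1·(41,2) + (21,1)
fundamental: x₁=62, y₁=3  (since 3844 − 427·9 = 1)

62 3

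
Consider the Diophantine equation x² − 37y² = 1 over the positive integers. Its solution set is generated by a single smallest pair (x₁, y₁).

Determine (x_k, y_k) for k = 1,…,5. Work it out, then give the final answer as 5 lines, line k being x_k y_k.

73 12
10657 1752
1555849 255780
227143297 37342128
33161365513 5451694908

d=37: √d = [6; 12] (ℓ=1, odd), read p_1/q_1
step 0: (6, 1)  from 6·(1,0) + (0,1)
step 1: (73, 12)  from 12·(6,1) + (1,0)
(x₁, y₁) = (73, 12);  73² − 37·12² = 1 ✓
(x_2, y_2) = (73·73 + 37·12·12, 73·12 + 12·73) = (10657, 1752)
(x_3, y_3) = (73·10657 + 37·12·1752, 73·1752 + 12·10657) = (1555849, 255780)
(x_4, y_4) = (73·1555849 + 37·12·255780, 73·255780 + 12·1555849) = (227143297, 37342128)
(x_5, y_5) = (73·227143297 + 37·12·37342128, 73·37342128 + 12·227143297) = (33161365513, 5451694908)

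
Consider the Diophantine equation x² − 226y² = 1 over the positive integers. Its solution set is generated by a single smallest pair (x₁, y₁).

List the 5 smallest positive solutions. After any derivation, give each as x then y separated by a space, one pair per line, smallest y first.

√226 → a₀=15, period (30); ℓ=1 odd so k=1
k=0  a_k=15  p_k/q_k = 15/1
k=1  a_k=30  p_k/q_k = 451/30
→ (451, 30).  Check: 451²=203401, 226·30²=203400, difference 1.
k=2:  x_2 = 451·451+226·30·30 = 406801,  y_2 = 451·30+30·451 = 27060
k=3:  x_3 = 451·406801+226·30·27060 = 366934051,  y_3 = 451·27060+30·406801 = 24408090
k=4:  x_4 = 451·366934051+226·30·24408090 = 330974107201,  y_4 = 451·24408090+30·366934051 = 22016070120
k=5:  x_5 = 451·330974107201+226·30·22016070120 = 298538277761251,  y_5 = 451·22016070120+30·330974107201 = 19858470840150

451 30
406801 27060
366934051 24408090
330974107201 22016070120
298538277761251 19858470840150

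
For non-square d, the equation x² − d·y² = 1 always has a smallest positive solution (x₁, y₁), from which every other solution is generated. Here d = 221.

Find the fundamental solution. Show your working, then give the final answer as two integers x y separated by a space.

1665 112

√221 → a₀=14, period (1,6,2,6,1,28); ℓ=6 even so k=5
step 0: (14, 1)  from 14·(1,0) + (0,1)
step 1: (15, 1)  from 1·(14,1) + (1,0)
step 2: (104, 7)  from 6·(15,1) + (14,1)
step 3: (223, 15)  from 2·(104,7) + (15,1)
step 4: (1442, 97)  from 6·(223,15) + (104,7)
step 5: (1665, 112)  from 1·(1442,97) + (223,15)
fundamental: x₁=1665, y₁=112  (since 2772225 − 221·12544 = 1)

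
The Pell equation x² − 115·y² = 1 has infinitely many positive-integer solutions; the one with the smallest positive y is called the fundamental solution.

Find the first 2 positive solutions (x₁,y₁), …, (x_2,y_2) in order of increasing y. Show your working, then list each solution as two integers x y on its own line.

d=115: √d = [10; 1,2,1,1,1,1,1,2,1,20] (ℓ=10, even), read p_9/q_9
step 0: (10, 1)  from 10·(1,0) + (0,1)
…
step 6: (193, 18)  from 1·(118,11) + (75,7)
…
step 8: (815, 76)  from 2·(311,29) + (193,18)
step 9: (1126, 105)  from 1·(815,76) + (311,29)
fundamental: x₁=1126, y₁=105  (since 1267876 − 115·11025 = 1)
k=2:  x_2 = 1126·1126+115·105·105 = 2535751,  y_2 = 1126·105+105·1126 = 236460

1126 105
2535751 236460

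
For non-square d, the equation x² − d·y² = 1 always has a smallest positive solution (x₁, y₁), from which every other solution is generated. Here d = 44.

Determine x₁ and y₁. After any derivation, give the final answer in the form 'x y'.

[6; 1,1,1,2,1,1,1,12] for √44; ℓ=8 ⇒ convergent index 7
a_0=6:  p_0=6·1+0=6,  q_0=6·0+1=1
…
a_5=1:  p_5=1·53+20=73,  q_5=1·8+3=11
a_6=1:  p_6=1·73+53=126,  q_6=1·11+8=19
a_7=1:  p_7=1·126+73=199,  q_7=1·19+11=30
fundamental: x₁=199, y₁=30  (since 39601 − 44·900 = 1)

199 30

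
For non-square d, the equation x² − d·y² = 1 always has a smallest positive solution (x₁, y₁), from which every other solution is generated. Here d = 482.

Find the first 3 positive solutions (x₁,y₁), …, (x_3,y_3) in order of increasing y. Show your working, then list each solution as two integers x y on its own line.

√482 = [21; 1,20,1,42, …], period ℓ=4 (even) → k=3
step 0: (21, 1)  from 21·(1,0) + (0,1)
…
step 2: (461, 21)  from 20·(22,1) + (21,1)
step 3: (483, 22)  from 1·(461,21) + (22,1)
fundamental: x₁=483, y₁=22  (since 233289 − 482·484 = 1)
(483+22√482)^2 = 466577 + 21252√482
(483+22√482)^3 = 450712899 + 20529410√482

483 22
466577 21252
450712899 20529410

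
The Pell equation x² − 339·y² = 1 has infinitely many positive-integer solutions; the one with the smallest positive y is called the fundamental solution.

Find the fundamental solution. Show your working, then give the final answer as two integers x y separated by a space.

√339 → a₀=18, period (2,2,2,1,17,1,2,2,2,36); ℓ=10 even so k=9
a_0=18:  p_0=18·1+0=18,  q_0=18·0+1=1
…
a_2=2:  p_2=2·37+18=92,  q_2=2·2+1=5
…
a_4=1:  p_4=1·221+92=313,  q_4=1·12+5=17
a_5=17:  p_5=17·313+221=5542,  q_5=17·17+12=301
…
a_8=2:  p_8=2·17252+5855=40359,  q_8=2·937+318=2192
a_9=2:  p_9=2·40359+17252=97970,  q_9=2·2192+937=5321
→ (97970, 5321).  Check: 97970²=9598120900, 339·5321²=9598120899, difference 1.

97970 5321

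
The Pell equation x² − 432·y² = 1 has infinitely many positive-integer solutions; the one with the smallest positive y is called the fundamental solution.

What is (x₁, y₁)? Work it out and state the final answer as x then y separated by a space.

1351 65

d=432: √d = [20; 1,3,1,1,1,3,1,40] (ℓ=8, even), read p_7/q_7
step 0: (20, 1)  from 20·(1,0) + (0,1)
step 1: (21, 1)  from 1·(20,1) + (1,0)
step 2: (83, 4)  from 3·(21,1) + (20,1)
step 3: (104, 5)  from 1·(83,4) + (21,1)
step 4: (187, 9)  from 1·(104,5) + (83,4)
step 5: (291, 14)  from 1·(187,9) + (104,5)
step 6: (1060, 51)  from 3·(291,14) + (187,9)
step 7: (1351, 65)  from 1·(1060,51) + (291,14)
(x₁, y₁) = (1351, 65);  1351² − 432·65² = 1 ✓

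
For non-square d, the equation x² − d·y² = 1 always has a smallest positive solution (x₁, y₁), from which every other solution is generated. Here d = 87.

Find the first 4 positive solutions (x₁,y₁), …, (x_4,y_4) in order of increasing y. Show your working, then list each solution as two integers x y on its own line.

√87 → a₀=9, period (3,18); ℓ=2 even so k=1
k=0  a_k=9  p_k/q_k = 9/1
k=1  a_k=3  p_k/q_k = 28/3
(x₁, y₁) = (28, 3);  28² − 87·3² = 1 ✓
n=2: (28,3)∘(28,3) = (28·28+87·3·3, 28·3+3·28) = (1567,168)
n=3: (1567,168)∘(28,3) = (28·1567+87·3·168, 28·168+3·1567) = (87724,9405)
n=4: (87724,9405)∘(28,3) = (28·87724+87·3·9405, 28·9405+3·87724) = (4910977,526512)

28 3
1567 168
87724 9405
4910977 526512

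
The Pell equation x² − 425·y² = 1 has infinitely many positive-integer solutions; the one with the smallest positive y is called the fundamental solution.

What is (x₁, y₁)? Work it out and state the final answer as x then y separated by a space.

143649 6968

d=425: √d = [20; 1,1,1,1,1,1,40] (ℓ=7, odd), read p_13/q_13
step 0: (20, 1)  from 20·(1,0) + (0,1)
step 1: (21, 1)  from 1·(20,1) + (1,0)
step 2: (41, 2)  from 1·(21,1) + (20,1)
step 3: (62, 3)  from 1·(41,2) + (21,1)
step 4: (103, 5)  from 1·(62,3) + (41,2)
step 5: (165, 8)  from 1·(103,5) + (62,3)
step 6: (268, 13)  from 1·(165,8) + (103,5)
step 7: (10885, 528)  from 40·(268,13) + (165,8)
step 8: (11153, 541)  from 1·(10885,528) + (268,13)
step 9: (22038, 1069)  from 1·(11153,541) + (10885,528)
step 10: (33191, 1610)  from 1·(22038,1069) + (11153,541)
step 11: (55229, 2679)  from 1·(33191,1610) + (22038,1069)
step 12: (88420, 4289)  from 1·(55229,2679) + (33191,1610)
step 13: (143649, 6968)  from 1·(88420,4289) + (55229,2679)
(x₁, y₁) = (143649, 6968);  143649² − 425·6968² = 1 ✓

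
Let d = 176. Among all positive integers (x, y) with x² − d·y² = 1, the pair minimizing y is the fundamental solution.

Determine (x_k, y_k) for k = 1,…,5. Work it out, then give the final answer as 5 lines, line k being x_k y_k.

√176 → a₀=13, period (3,1,3,26); ℓ=4 even so k=3
a_0=13:  p_0=13·1+0=13,  q_0=13·0+1=1
…
a_2=1:  p_2=1·40+13=53,  q_2=1·3+1=4
a_3=3:  p_3=3·53+40=199,  q_3=3·4+3=15
(x₁, y₁) = (199, 15);  199² − 176·15² = 1 ✓
(x_2, y_2) = (199·199 + 176·15·15, 199·15 + 15·199) = (79201, 5970)
(x_3, y_3) = (199·79201 + 176·15·5970, 199·5970 + 15·79201) = (31521799, 2376045)
(x_4, y_4) = (199·31521799 + 176·15·2376045, 199·2376045 + 15·31521799) = (12545596801, 945659940)
(x_5, y_5) = (199·12545596801 + 176·15·945659940, 199·945659940 + 15·12545596801) = (4993116004999, 376370280075)

199 15
79201 5970
31521799 2376045
12545596801 945659940
4993116004999 376370280075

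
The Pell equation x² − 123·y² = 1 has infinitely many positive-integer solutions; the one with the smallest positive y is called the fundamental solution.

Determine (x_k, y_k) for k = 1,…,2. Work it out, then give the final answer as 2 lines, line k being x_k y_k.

√123 = [11; 11,22, …], period ℓ=2 (even) → k=1
k=0  a_k=11  p_k/q_k = 11/1
k=1  a_k=11  p_k/q_k = 122/11
(x₁, y₁) = (122, 11);  122² − 123·11² = 1 ✓
(122+11√123)^2 = 29767 + 2684√123

122 11
29767 2684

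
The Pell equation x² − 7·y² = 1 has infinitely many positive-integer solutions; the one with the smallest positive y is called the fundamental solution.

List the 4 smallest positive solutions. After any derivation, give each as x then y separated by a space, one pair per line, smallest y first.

[2; 1,1,1,4] for √7; ℓ=4 ⇒ convergent index 3
a_0=2:  p_0=2·1+0=2,  q_0=2·0+1=1
a_1=1:  p_1=1·2+1=3,  q_1=1·1+0=1
a_2=1:  p_2=1·3+2=5,  q_2=1·1+1=2
a_3=1:  p_3=1·5+3=8,  q_3=1·2+1=3
→ (8, 3).  Check: 8²=64, 7·3²=63, difference 1.
k=2:  x_2 = 8·8+7·3·3 = 127,  y_2 = 8·3+3·8 = 48
k=3:  x_3 = 8·127+7·3·48 = 2024,  y_3 = 8·48+3·127 = 765
k=4:  x_4 = 8·2024+7·3·765 = 32257,  y_4 = 8·765+3·2024 = 12192

8 3
127 48
2024 765
32257 12192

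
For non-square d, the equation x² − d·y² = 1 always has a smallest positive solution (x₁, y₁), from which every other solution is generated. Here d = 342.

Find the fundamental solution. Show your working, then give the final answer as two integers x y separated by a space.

√342 → a₀=18, period (2,36); ℓ=2 even so k=1
i=0: a=18 ⇒ p=18, q=1
i=1: a=2 ⇒ p=37, q=2
fundamental: x₁=37, y₁=2  (since 1369 − 342·4 = 1)

37 2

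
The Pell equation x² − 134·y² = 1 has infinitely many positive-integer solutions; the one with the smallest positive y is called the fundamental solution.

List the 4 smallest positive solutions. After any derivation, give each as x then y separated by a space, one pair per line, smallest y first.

d=134: √d = [11; 1,1,2,1,3,…,1,1,22] (ℓ=14, even), read p_13/q_13
a_0=11:  p_0=11·1+0=11,  q_0=11·0+1=1
…
a_3=2:  p_3=2·23+12=58,  q_3=2·2+1=5
…
a_5=3:  p_5=3·81+58=301,  q_5=3·7+5=26
…
a_9=3:  p_9=3·4503+4121=17630,  q_9=3·389+356=1523
…
a_12=1:  p_12=1·61896+22133=84029,  q_12=1·5347+1912=7259
a_13=1:  p_13=1·84029+61896=145925,  q_13=1·7259+5347=12606
fundamental: x₁=145925, y₁=12606  (since 21294105625 − 134·158911236 = 1)
(145925+12606√134)^2 = 42588211249 + 3679061100√134
(145925+12606√134)^3 = 12429369452874725 + 1073733982022394√134
(145925+12606√134)^4 = 3627511474778900280001 + 313369262649556627800√134

145925 12606
42588211249 3679061100
12429369452874725 1073733982022394
3627511474778900280001 313369262649556627800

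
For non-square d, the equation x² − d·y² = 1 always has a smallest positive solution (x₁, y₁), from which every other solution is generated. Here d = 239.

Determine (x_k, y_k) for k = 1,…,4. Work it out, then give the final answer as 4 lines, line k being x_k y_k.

√239 → a₀=15, period (2,5,1,2,4,15,4,2,1,5,2,30); ℓ=12 even so k=11
i=0: a=15 ⇒ p=15, q=1
…
i=2: a=5 ⇒ p=170, q=11
i=3: a=1 ⇒ p=201, q=13
i=4: a=2 ⇒ p=572, q=37
…
i=7: a=4 ⇒ p=154117, q=9969
i=8: a=2 ⇒ p=346141, q=22390
i=9: a=1 ⇒ p=500258, q=32359
i=10: a=5 ⇒ p=2847431, q=184185
i=11: a=2 ⇒ p=6195120, q=400729
(x₁, y₁) = (6195120, 400729);  6195120² − 239·400729² = 1 ✓
k=2:  x_2 = 6195120·6195120+239·400729·400729 = 76759023628799,  y_2 = 6195120·400729+400729·6195120 = 4965128484960
k=3:  x_3 = 6195120·76759023628799+239·400729·4965128484960 = 951062724926484326640,  y_3 = 6195120·4965128484960+400729·76759023628799 = 61519133559490389671
k=4:  x_4 = 6195120·951062724926484326640+239·400729·61519133559490389671 = 11783895416893046404284364801,  y_4 = 6195120·61519133559490389671+400729·951062724926484326640 = 762236829394135240588726080

6195120 400729
76759023628799 4965128484960
951062724926484326640 61519133559490389671
11783895416893046404284364801 762236829394135240588726080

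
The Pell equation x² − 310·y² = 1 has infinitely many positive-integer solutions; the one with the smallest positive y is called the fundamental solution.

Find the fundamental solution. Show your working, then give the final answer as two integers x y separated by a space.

848719 48204

d=310: √d = [17; 1,1,1,1,5,…,1,1,34] (ℓ=16, even), read p_15/q_15
a_0=17:  p_0=17·1+0=17,  q_0=17·0+1=1
…
a_4=1:  p_4=1·53+35=88,  q_4=1·3+2=5
…
a_6=3:  p_6=3·493+88=1567,  q_6=3·28+5=89
a_7=1:  p_7=1·1567+493=2060,  q_7=1·89+28=117
…
a_10=3:  p_10=3·7747+5687=28928,  q_10=3·440+323=1643
…
a_14=1:  p_14=1·333702+181315=515017,  q_14=1·18953+10298=29251
a_15=1:  p_15=1·515017+333702=848719,  q_15=1·29251+18953=48204
(x₁, y₁) = (848719, 48204);  848719² − 310·48204² = 1 ✓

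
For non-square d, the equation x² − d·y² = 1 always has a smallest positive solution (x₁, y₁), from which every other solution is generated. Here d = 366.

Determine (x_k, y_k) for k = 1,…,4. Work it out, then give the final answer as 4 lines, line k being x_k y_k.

[19; 7,1,1,1,2,12,2,1,1,1,7,38] for √366; ℓ=12 ⇒ convergent index 11
a_0=19:  p_0=19·1+0=19,  q_0=19·0+1=1
…
a_2=1:  p_2=1·134+19=153,  q_2=1·7+1=8
a_3=1:  p_3=1·153+134=287,  q_3=1·8+7=15
a_4=1:  p_4=1·287+153=440,  q_4=1·15+8=23
a_5=2:  p_5=2·440+287=1167,  q_5=2·23+15=61
…
a_8=1:  p_8=1·30055+14444=44499,  q_8=1·1571+755=2326
a_9=1:  p_9=1·44499+30055=74554,  q_9=1·2326+1571=3897
a_10=1:  p_10=1·74554+44499=119053,  q_10=1·3897+2326=6223
a_11=7:  p_11=7·119053+74554=907925,  q_11=7·6223+3897=47458
fundamental: x₁=907925, y₁=47458  (since 824327805625 − 366·2252261764 = 1)
(x_2, y_2) = (907925·907925 + 366·47458·47458, 907925·47458 + 47458·907925) = (1648655611249, 86176609300)
(x_3, y_3) = (907925·1648655611249 + 366·47458·86176609300, 907925·86176609300 + 47458·1648655611249) = (2993711291685588725, 156483795997357542)
(x_4, y_4) = (907925·2993711291685588725 + 366·47458·156483795997357542, 907925·156483795997357542 + 47458·2993711291685588725) = (5436130649005627630680001, 284151100961715516031400)

907925 47458
1648655611249 86176609300
2993711291685588725 156483795997357542
5436130649005627630680001 284151100961715516031400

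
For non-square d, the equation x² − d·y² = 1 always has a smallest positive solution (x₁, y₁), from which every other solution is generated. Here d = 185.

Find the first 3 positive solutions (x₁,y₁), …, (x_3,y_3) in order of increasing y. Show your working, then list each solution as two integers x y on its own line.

d=185: √d = [13; 1,1,1,1,26] (ℓ=5, odd), read p_9/q_9
k=0  a_k=13  p_k/q_k = 13/1
k=1  a_k=1  p_k/q_k = 14/1
…
k=4  a_k=1  p_k/q_k = 68/5
k=5  a_k=26  p_k/q_k = 1809/133
k=6  a_k=1  p_k/q_k = 1877/138
k=7  a_k=1  p_k/q_k = 3686/271
k=8  a_k=1  p_k/q_k = 5563/409
k=9  a_k=1  p_k/q_k = 9249/680
→ (9249, 680).  Check: 9249²=85544001, 185·680²=85544000, difference 1.
n=2: (9249,680)∘(9249,680) = (9249·9249+185·680·680, 9249·680+680·9249) = (171088001,12578640)
n=3: (171088001,12578640)∘(9249,680) = (9249·171088001+185·680·12578640, 9249·12578640+680·171088001) = (3164785833249,232679682040)

9249 680
171088001 12578640
3164785833249 232679682040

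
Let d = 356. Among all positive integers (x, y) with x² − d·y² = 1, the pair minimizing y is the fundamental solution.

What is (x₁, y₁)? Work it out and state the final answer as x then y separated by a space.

500001 26500

√356 → a₀=18, period (1,6,1,1,2,…,6,1,36); ℓ=14 even so k=13
a_0=18:  p_0=18·1+0=18,  q_0=18·0+1=1
…
a_2=6:  p_2=6·19+18=132,  q_2=6·1+1=7
a_3=1:  p_3=1·132+19=151,  q_3=1·7+1=8
a_4=1:  p_4=1·151+132=283,  q_4=1·8+7=15
a_5=2:  p_5=2·283+151=717,  q_5=2·15+8=38
a_6=1:  p_6=1·717+283=1000,  q_6=1·38+15=53
a_7=8:  p_7=8·1000+717=8717,  q_7=8·53+38=462
a_8=1:  p_8=1·8717+1000=9717,  q_8=1·462+53=515
…
a_10=1:  p_10=1·28151+9717=37868,  q_10=1·1492+515=2007
a_11=1:  p_11=1·37868+28151=66019,  q_11=1·2007+1492=3499
a_12=6:  p_12=6·66019+37868=433982,  q_12=6·3499+2007=23001
a_13=1:  p_13=1·433982+66019=500001,  q_13=1·23001+3499=26500
→ (500001, 26500).  Check: 500001²=250001000001, 356·26500²=250001000000, difference 1.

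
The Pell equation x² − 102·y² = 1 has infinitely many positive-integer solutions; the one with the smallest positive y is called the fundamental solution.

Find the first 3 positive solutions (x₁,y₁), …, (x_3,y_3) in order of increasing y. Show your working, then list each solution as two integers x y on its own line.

d=102: √d = [10; 10,20] (ℓ=2, even), read p_1/q_1
a_0=10:  p_0=10·1+0=10,  q_0=10·0+1=1
a_1=10:  p_1=10·10+1=101,  q_1=10·1+0=10
→ (101, 10).  Check: 101²=10201, 102·10²=10200, difference 1.
(101+10√102)^2 = 20401 + 2020√102
(101+10√102)^3 = 4120901 + 408030√102

101 10
20401 2020
4120901 408030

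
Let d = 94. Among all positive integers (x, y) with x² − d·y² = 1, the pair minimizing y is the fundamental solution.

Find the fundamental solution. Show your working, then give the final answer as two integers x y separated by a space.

2143295 221064

√94 → a₀=9, period (1,2,3,1,1,…,2,1,18); ℓ=16 even so k=15
i=0: a=9 ⇒ p=9, q=1
…
i=4: a=1 ⇒ p=126, q=13
…
i=6: a=5 ⇒ p=1241, q=128
i=7: a=1 ⇒ p=1464, q=151
…
i=10: a=5 ⇒ p=85038, q=8771
i=11: a=1 ⇒ p=99455, q=10258
…
i=14: a=2 ⇒ p=1490361, q=153719
i=15: a=1 ⇒ p=2143295, q=221064
→ (2143295, 221064).  Check: 2143295²=4593713457025, 94·221064²=4593713457024, difference 1.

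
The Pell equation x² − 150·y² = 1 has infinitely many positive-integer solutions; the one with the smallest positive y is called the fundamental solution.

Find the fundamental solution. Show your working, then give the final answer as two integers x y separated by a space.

d=150: √d = [12; 4,24] (ℓ=2, even), read p_1/q_1
a_0=12:  p_0=12·1+0=12,  q_0=12·0+1=1
a_1=4:  p_1=4·12+1=49,  q_1=4·1+0=4
→ (49, 4).  Check: 49²=2401, 150·4²=2400, difference 1.

49 4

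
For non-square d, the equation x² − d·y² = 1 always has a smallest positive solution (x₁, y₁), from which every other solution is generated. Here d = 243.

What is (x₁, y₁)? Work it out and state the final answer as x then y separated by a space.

d=243: √d = [15; 1,1,2,3,15,3,2,1,1,30] (ℓ=10, even), read p_9/q_9
i=0: a=15 ⇒ p=15, q=1
…
i=6: a=3 ⇒ p=12424, q=797
…
i=8: a=1 ⇒ p=41325, q=2651
i=9: a=1 ⇒ p=70226, q=4505
→ (70226, 4505).  Check: 70226²=4931691076, 243·4505²=4931691075, difference 1.

70226 4505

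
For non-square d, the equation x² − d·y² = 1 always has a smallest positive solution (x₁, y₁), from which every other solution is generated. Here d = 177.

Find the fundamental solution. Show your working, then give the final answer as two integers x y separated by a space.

62423 4692

√177 → a₀=13, period (3,3,2,8,2,3,3,26); ℓ=8 even so k=7
step 0: (13, 1)  from 13·(1,0) + (0,1)
step 1: (40, 3)  from 3·(13,1) + (1,0)
step 2: (133, 10)  from 3·(40,3) + (13,1)
step 3: (306, 23)  from 2·(133,10) + (40,3)
step 4: (2581, 194)  from 8·(306,23) + (133,10)
step 5: (5468, 411)  from 2·(2581,194) + (306,23)
step 6: (18985, 1427)  from 3·(5468,411) + (2581,194)
step 7: (62423, 4692)  from 3·(18985,1427) + (5468,411)
fundamental: x₁=62423, y₁=4692  (since 3896630929 − 177·22014864 = 1)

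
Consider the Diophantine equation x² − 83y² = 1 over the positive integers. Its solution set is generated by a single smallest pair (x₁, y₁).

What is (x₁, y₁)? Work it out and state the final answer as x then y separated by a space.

[9; 9,18] for √83; ℓ=2 ⇒ convergent index 1
i=0: a=9 ⇒ p=9, q=1
i=1: a=9 ⇒ p=82, q=9
fundamental: x₁=82, y₁=9  (since 6724 − 83·81 = 1)

82 9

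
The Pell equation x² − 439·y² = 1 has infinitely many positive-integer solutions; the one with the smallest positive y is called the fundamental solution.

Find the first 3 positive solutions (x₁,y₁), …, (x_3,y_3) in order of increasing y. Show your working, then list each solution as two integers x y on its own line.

440 21
387199 18480
340734680 16262379

√439 = [20; 1,19,1,40, …], period ℓ=4 (even) → k=3
step 0: (20, 1)  from 20·(1,0) + (0,1)
…
step 2: (419, 20)  from 19·(21,1) + (20,1)
step 3: (440, 21)  from 1·(419,20) + (21,1)
(x₁, y₁) = (440, 21);  440² − 439·21² = 1 ✓
k=2:  x_2 = 440·440+439·21·21 = 387199,  y_2 = 440·21+21·440 = 18480
k=3:  x_3 = 440·387199+439·21·18480 = 340734680,  y_3 = 440·18480+21·387199 = 16262379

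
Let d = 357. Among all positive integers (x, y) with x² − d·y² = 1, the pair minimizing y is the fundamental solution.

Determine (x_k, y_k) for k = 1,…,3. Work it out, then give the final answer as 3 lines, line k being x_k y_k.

√357 = [18; 1,8,2,8,1,36, …], period ℓ=6 (even) → k=5
k=0  a_k=18  p_k/q_k = 18/1
…
k=2  a_k=8  p_k/q_k = 170/9
k=3  a_k=2  p_k/q_k = 359/19
k=4  a_k=8  p_k/q_k = 3042/161
k=5  a_k=1  p_k/q_k = 3401/180
→ (3401, 180).  Check: 3401²=11566801, 357·180²=11566800, difference 1.
n=2: (3401,180)∘(3401,180) = (3401·3401+357·180·180, 3401·180+180·3401) = (23133601,1224360)
n=3: (23133601,1224360)∘(3401,180) = (3401·23133601+357·180·1224360, 3401·1224360+180·23133601) = (157354750601,8328096540)

3401 180
23133601 1224360
157354750601 8328096540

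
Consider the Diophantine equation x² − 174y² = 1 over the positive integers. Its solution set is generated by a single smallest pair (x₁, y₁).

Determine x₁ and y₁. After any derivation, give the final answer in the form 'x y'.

1451 110

√174 = [13; 5,4,5,26, …], period ℓ=4 (even) → k=3
k=0  a_k=13  p_k/q_k = 13/1
…
k=2  a_k=4  p_k/q_k = 277/21
k=3  a_k=5  p_k/q_k = 1451/110
→ (1451, 110).  Check: 1451²=2105401, 174·110²=2105400, difference 1.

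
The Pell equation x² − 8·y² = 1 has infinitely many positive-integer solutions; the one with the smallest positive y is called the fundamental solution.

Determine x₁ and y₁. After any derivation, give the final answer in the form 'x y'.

3 1

d=8: √d = [2; 1,4] (ℓ=2, even), read p_1/q_1
step 0: (2, 1)  from 2·(1,0) + (0,1)
step 1: (3, 1)  from 1·(2,1) + (1,0)
(x₁, y₁) = (3, 1);  3² − 8·1² = 1 ✓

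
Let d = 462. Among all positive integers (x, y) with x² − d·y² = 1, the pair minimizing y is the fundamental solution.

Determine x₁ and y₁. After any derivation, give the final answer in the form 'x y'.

√462 → a₀=21, period (2,42); ℓ=2 even so k=1
step 0: (21, 1)  from 21·(1,0) + (0,1)
step 1: (43, 2)  from 2·(21,1) + (1,0)
→ (43, 2).  Check: 43²=1849, 462·2²=1848, difference 1.

43 2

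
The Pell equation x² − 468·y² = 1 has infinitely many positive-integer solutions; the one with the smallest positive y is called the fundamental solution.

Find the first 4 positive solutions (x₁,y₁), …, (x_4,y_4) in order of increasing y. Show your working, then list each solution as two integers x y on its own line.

[21; 1,1,1,2,1,1,1,42] for √468; ℓ=8 ⇒ convergent index 7
i=0: a=21 ⇒ p=21, q=1
…
i=3: a=1 ⇒ p=65, q=3
i=4: a=2 ⇒ p=173, q=8
…
i=6: a=1 ⇒ p=411, q=19
i=7: a=1 ⇒ p=649, q=30
→ (649, 30).  Check: 649²=421201, 468·30²=421200, difference 1.
k=2:  x_2 = 649·649+468·30·30 = 842401,  y_2 = 649·30+30·649 = 38940
k=3:  x_3 = 649·842401+468·30·38940 = 1093435849,  y_3 = 649·38940+30·842401 = 50544090
k=4:  x_4 = 649·1093435849+468·30·50544090 = 1419278889601,  y_4 = 649·50544090+30·1093435849 = 65606189880

649 30
842401 38940
1093435849 50544090
1419278889601 65606189880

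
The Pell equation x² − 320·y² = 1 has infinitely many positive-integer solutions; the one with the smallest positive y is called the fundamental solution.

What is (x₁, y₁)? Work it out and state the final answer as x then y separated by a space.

161 9

√320 → a₀=17, period (1,7,1,34); ℓ=4 even so k=3
k=0  a_k=17  p_k/q_k = 17/1
…
k=2  a_k=7  p_k/q_k = 143/8
k=3  a_k=1  p_k/q_k = 161/9
fundamental: x₁=161, y₁=9  (since 25921 − 320·81 = 1)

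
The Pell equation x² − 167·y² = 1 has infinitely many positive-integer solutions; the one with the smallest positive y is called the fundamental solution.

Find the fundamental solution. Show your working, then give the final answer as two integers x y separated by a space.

√167 = [12; 1,11,1,24, …], period ℓ=4 (even) → k=3
k=0  a_k=12  p_k/q_k = 12/1
…
k=2  a_k=11  p_k/q_k = 155/12
k=3  a_k=1  p_k/q_k = 168/13
→ (168, 13).  Check: 168²=28224, 167·13²=28223, difference 1.

168 13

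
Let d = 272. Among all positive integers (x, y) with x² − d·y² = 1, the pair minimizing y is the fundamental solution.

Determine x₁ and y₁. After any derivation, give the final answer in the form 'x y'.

33 2

[16; 2,32] for √272; ℓ=2 ⇒ convergent index 1
i=0: a=16 ⇒ p=16, q=1
i=1: a=2 ⇒ p=33, q=2
fundamental: x₁=33, y₁=2  (since 1089 − 272·4 = 1)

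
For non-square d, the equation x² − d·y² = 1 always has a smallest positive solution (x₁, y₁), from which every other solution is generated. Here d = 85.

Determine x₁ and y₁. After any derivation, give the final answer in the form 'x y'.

285769 30996

√85 = [9; 4,1,1,4,18, …], period ℓ=5 (odd) → k=9
k=0  a_k=9  p_k/q_k = 9/1
k=1  a_k=4  p_k/q_k = 37/4
…
k=3  a_k=1  p_k/q_k = 83/9
…
k=5  a_k=18  p_k/q_k = 6887/747
k=6  a_k=4  p_k/q_k = 27926/3029
…
k=8  a_k=1  p_k/q_k = 62739/6805
k=9  a_k=4  p_k/q_k = 285769/30996
(x₁, y₁) = (285769, 30996);  285769² − 85·30996² = 1 ✓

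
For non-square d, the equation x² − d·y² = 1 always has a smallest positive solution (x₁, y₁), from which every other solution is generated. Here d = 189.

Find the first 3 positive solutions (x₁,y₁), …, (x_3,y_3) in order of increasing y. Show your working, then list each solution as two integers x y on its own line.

55 4
6049 440
665335 48396

√189 → a₀=13, period (1,2,1,26); ℓ=4 even so k=3
a_0=13:  p_0=13·1+0=13,  q_0=13·0+1=1
a_1=1:  p_1=1·13+1=14,  q_1=1·1+0=1
a_2=2:  p_2=2·14+13=41,  q_2=2·1+1=3
a_3=1:  p_3=1·41+14=55,  q_3=1·3+1=4
→ (55, 4).  Check: 55²=3025, 189·4²=3024, difference 1.
(55+4√189)^2 = 6049 + 440√189
(55+4√189)^3 = 665335 + 48396√189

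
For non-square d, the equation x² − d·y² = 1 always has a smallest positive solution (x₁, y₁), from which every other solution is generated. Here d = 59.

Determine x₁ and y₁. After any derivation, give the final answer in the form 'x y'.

√59 = [7; 1,2,7,2,1,14, …], period ℓ=6 (even) → k=5
k=0  a_k=7  p_k/q_k = 7/1
k=1  a_k=1  p_k/q_k = 8/1
…
k=4  a_k=2  p_k/q_k = 361/47
k=5  a_k=1  p_k/q_k = 530/69
(x₁, y₁) = (530, 69);  530² − 59·69² = 1 ✓

530 69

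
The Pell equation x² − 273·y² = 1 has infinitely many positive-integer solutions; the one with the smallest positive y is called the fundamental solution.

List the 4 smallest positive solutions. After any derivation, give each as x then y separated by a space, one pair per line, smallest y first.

727 44
1057057 63976
1536960151 93021060
2234739002497 135252557264

√273 → a₀=16, period (1,1,10,1,1,32); ℓ=6 even so k=5
a_0=16:  p_0=16·1+0=16,  q_0=16·0+1=1
…
a_2=1:  p_2=1·17+16=33,  q_2=1·1+1=2
…
a_4=1:  p_4=1·347+33=380,  q_4=1·21+2=23
a_5=1:  p_5=1·380+347=727,  q_5=1·23+21=44
fundamental: x₁=727, y₁=44  (since 528529 − 273·1936 = 1)
(727+44√273)^2 = 1057057 + 63976√273
(727+44√273)^3 = 1536960151 + 93021060√273
(727+44√273)^4 = 2234739002497 + 135252557264√273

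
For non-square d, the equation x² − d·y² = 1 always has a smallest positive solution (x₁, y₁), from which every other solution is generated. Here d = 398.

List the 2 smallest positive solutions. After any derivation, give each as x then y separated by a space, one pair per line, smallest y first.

√398 → a₀=19, period (1,18,1,38); ℓ=4 even so k=3
step 0: (19, 1)  from 19·(1,0) + (0,1)
…
step 2: (379, 19)  from 18·(20,1) + (19,1)
step 3: (399, 20)  from 1·(379,19) + (20,1)
→ (399, 20).  Check: 399²=159201, 398·20²=159200, difference 1.
n=2: (399,20)∘(399,20) = (399·399+398·20·20, 399·20+20·399) = (318401,15960)

399 20
318401 15960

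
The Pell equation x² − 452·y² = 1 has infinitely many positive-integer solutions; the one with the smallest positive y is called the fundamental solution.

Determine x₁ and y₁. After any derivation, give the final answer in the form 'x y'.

1204353 56648

[21; 3,1,5,3,10,3,5,1,3,42] for √452; ℓ=10 ⇒ convergent index 9
step 0: (21, 1)  from 21·(1,0) + (0,1)
…
step 5: (16009, 753)  from 10·(1552,73) + (489,23)
…
step 8: (313483, 14745)  from 1·(263904,12413) + (49579,2332)
step 9: (1204353, 56648)  from 3·(313483,14745) + (263904,12413)
(x₁, y₁) = (1204353, 56648);  1204353² − 452·56648² = 1 ✓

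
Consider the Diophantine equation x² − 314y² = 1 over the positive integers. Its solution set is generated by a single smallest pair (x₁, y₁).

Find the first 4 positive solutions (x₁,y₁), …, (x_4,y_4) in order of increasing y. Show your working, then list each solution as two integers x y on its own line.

392499 22150
308110930001 17387705700
241866463828532499 13649314199066450
189864690372162243720001 10714684347621377411400

√314 → a₀=17, period (1,2,1,1,2,1,34); ℓ=7 odd so k=13
step 0: (17, 1)  from 17·(1,0) + (0,1)
step 1: (18, 1)  from 1·(17,1) + (1,0)
step 2: (53, 3)  from 2·(18,1) + (17,1)
…
step 5: (319, 18)  from 2·(124,7) + (71,4)
step 6: (443, 25)  from 1·(319,18) + (124,7)
…
step 12: (282617, 15949)  from 2·(109882,6201) + (62853,3547)
step 13: (392499, 22150)  from 1·(282617,15949) + (109882,6201)
fundamental: x₁=392499, y₁=22150  (since 154055465001 − 314·490622500 = 1)
(x_2, y_2) = (392499·392499 + 314·22150·22150, 392499·22150 + 22150·392499) = (308110930001, 17387705700)
(x_3, y_3) = (392499·308110930001 + 314·22150·17387705700, 392499·17387705700 + 22150·308110930001) = (241866463828532499, 13649314199066450)
(x_4, y_4) = (392499·241866463828532499 + 314·22150·13649314199066450, 392499·13649314199066450 + 22150·241866463828532499) = (189864690372162243720001, 10714684347621377411400)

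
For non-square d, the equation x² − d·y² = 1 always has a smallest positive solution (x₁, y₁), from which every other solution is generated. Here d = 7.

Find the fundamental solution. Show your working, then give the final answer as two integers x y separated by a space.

8 3

d=7: √d = [2; 1,1,1,4] (ℓ=4, even), read p_3/q_3
a_0=2:  p_0=2·1+0=2,  q_0=2·0+1=1
a_1=1:  p_1=1·2+1=3,  q_1=1·1+0=1
a_2=1:  p_2=1·3+2=5,  q_2=1·1+1=2
a_3=1:  p_3=1·5+3=8,  q_3=1·2+1=3
(x₁, y₁) = (8, 3);  8² − 7·3² = 1 ✓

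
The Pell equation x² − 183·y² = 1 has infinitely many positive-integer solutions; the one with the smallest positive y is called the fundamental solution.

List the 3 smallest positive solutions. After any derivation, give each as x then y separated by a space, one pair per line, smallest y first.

[13; 1,1,8,1,1,26] for √183; ℓ=6 ⇒ convergent index 5
a_0=13:  p_0=13·1+0=13,  q_0=13·0+1=1
a_1=1:  p_1=1·13+1=14,  q_1=1·1+0=1
…
a_3=8:  p_3=8·27+14=230,  q_3=8·2+1=17
a_4=1:  p_4=1·230+27=257,  q_4=1·17+2=19
a_5=1:  p_5=1·257+230=487,  q_5=1·19+17=36
(x₁, y₁) = (487, 36);  487² − 183·36² = 1 ✓
(x_2, y_2) = (487·487 + 183·36·36, 487·36 + 36·487) = (474337, 35064)
(x_3, y_3) = (487·474337 + 183·36·35064, 487·35064 + 36·474337) = (462003751, 34152300)

487 36
474337 35064
462003751 34152300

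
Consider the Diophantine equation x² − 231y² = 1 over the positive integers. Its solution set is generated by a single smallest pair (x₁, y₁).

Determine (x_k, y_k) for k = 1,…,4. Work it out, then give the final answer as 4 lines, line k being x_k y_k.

√231 = [15; 5,30, …], period ℓ=2 (even) → k=1
a_0=15:  p_0=15·1+0=15,  q_0=15·0+1=1
a_1=5:  p_1=5·15+1=76,  q_1=5·1+0=5
→ (76, 5).  Check: 76²=5776, 231·5²=5775, difference 1.
(x_2, y_2) = (76·76 + 231·5·5, 76·5 + 5·76) = (11551, 760)
(x_3, y_3) = (76·11551 + 231·5·760, 76·760 + 5·11551) = (1755676, 115515)
(x_4, y_4) = (76·1755676 + 231·5·115515, 76·115515 + 5·1755676) = (266851201, 17557520)

76 5
11551 760
1755676 115515
266851201 17557520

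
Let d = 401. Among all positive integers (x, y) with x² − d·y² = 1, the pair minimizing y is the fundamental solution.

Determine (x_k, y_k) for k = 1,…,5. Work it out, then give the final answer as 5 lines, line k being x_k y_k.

d=401: √d = [20; 40] (ℓ=1, odd), read p_1/q_1
i=0: a=20 ⇒ p=20, q=1
i=1: a=40 ⇒ p=801, q=40
(x₁, y₁) = (801, 40);  801² − 401·40² = 1 ✓
(x_2, y_2) = (801·801 + 401·40·40, 801·40 + 40·801) = (1283201, 64080)
(x_3, y_3) = (801·1283201 + 401·40·64080, 801·64080 + 40·1283201) = (2055687201, 102656120)
(x_4, y_4) = (801·2055687201 + 401·40·102656120, 801·102656120 + 40·2055687201) = (3293209612801, 164455040160)
(x_5, y_5) = (801·3293209612801 + 401·40·164455040160, 801·164455040160 + 40·3293209612801) = (5275719744020001, 263456871680200)

801 40
1283201 64080
2055687201 102656120
3293209612801 164455040160
5275719744020001 263456871680200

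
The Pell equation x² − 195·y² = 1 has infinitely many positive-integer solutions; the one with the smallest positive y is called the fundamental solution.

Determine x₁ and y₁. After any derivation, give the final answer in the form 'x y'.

14 1

[13; 1,26] for √195; ℓ=2 ⇒ convergent index 1
i=0: a=13 ⇒ p=13, q=1
i=1: a=1 ⇒ p=14, q=1
fundamental: x₁=14, y₁=1  (since 196 − 195·1 = 1)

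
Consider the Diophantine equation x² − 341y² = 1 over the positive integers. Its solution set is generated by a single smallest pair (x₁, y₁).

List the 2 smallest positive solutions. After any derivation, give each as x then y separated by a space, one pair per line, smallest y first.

d=341: √d = [18; 2,6,1,8,2,…,6,2,36] (ℓ=14, even), read p_13/q_13
step 0: (18, 1)  from 18·(1,0) + (0,1)
step 1: (37, 2)  from 2·(18,1) + (1,0)
step 2: (240, 13)  from 6·(37,2) + (18,1)
step 3: (277, 15)  from 1·(240,13) + (37,2)
step 4: (2456, 133)  from 8·(277,15) + (240,13)
…
step 6: (7645, 414)  from 1·(5189,281) + (2456,133)
step 7: (20479, 1109)  from 2·(7645,414) + (5189,281)
…
step 9: (76727, 4155)  from 2·(28124,1523) + (20479,1109)
…
step 11: (718667, 38918)  from 1·(641940,34763) + (76727,4155)
step 12: (4953942, 268271)  from 6·(718667,38918) + (641940,34763)
step 13: (10626551, 575460)  from 2·(4953942,268271) + (718667,38918)
fundamental: x₁=10626551, y₁=575460  (since 112923586155601 − 341·331154211600 = 1)
(x_2, y_2) = (10626551·10626551 + 341·575460·575460, 10626551·575460 + 575460·10626551) = (225847172311201, 12230310076920)

10626551 575460
225847172311201 12230310076920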